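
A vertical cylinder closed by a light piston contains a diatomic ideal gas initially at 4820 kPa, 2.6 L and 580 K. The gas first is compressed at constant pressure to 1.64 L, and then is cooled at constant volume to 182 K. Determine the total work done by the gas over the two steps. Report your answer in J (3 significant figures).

Step 1 (isobaric): W = PΔV = (4820 kPa)(1.64 − 2.6 L) = -4627 J.
Step 2 (isochoric): W = 0 (constant volume).
W_total = -4627 + 0 = -4627 J.

W_total ≈ -4630 J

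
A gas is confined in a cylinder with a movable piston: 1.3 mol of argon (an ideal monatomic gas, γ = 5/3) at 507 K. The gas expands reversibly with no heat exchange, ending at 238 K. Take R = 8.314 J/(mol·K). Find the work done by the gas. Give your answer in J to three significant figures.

Adiabatic ⇒ Q = 0, so W_by = −ΔU = nCᵥ(T₁ − T₂).
Cᵥ = 3R/2 = 12.47 J/(mol·K).
W = (1.3)(12.47)(507 − 238) = 4361 J.

W ≈ 4360 J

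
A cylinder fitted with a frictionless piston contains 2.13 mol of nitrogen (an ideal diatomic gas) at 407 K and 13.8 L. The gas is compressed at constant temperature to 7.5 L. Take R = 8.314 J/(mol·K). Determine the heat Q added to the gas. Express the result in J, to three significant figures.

Q ≈ -4390 J

Isothermal ⇒ ΔU = 0, so Q = W = nRT ln(V₂/V₁).
Q = (2.13)(8.314)(407) ln(7.5/13.8) = 7207 × -0.6098 = -4395 J.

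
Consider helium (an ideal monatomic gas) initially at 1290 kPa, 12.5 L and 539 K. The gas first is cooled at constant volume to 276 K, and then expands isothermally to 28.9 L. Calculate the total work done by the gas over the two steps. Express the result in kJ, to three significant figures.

W_total ≈ 6.92 kJ

Step 1 (isochoric): W = 0 (constant volume).
After step 1: P = 660.6 kPa (V unchanged).
Step 2 (isothermal): W = P₁V₁ ln(V₂/V₁) = (8257) ln(28.9/12.5) = 6920 J.
W_total = 0 + 6920 = 6920 J.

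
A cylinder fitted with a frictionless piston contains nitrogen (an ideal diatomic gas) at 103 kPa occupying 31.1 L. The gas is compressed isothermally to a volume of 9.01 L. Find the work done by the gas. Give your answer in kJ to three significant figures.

Isothermal: W = nRT ln(V₂/V₁) = P₁V₁ ln(V₂/V₁).
P₁V₁ = (103 kPa)(31.1 L) = 3203 J.
W = 3203 × ln(9.01/31.1) = 3203 × -1.239
W_by_gas = -3968 J.

W ≈ -3.97 kJ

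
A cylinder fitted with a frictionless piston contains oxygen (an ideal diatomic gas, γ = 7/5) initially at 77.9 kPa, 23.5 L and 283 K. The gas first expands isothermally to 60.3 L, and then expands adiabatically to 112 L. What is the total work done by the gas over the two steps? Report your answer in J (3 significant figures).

Step 1 (isothermal): W = P₁V₁ ln(V₂/V₁) = (1831) ln(60.3/23.5) = 1725 J.
After step 1: P = 30.36 kPa, V = 60.3 L, T = 283 K.
Step 2 (adiabatic): W = (P₁V₁ − P₂V₂)/(γ−1) = (1831 − 1429)/0.4 = 1004 J.
W_total = 1725 + 1004 = 2729 J.

W_total ≈ 2730 J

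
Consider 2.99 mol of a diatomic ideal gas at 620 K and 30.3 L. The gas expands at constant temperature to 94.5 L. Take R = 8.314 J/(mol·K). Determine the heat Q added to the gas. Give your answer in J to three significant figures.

Q ≈ 17500 J

Isothermal ⇒ ΔU = 0, so Q = W = nRT ln(V₂/V₁).
Q = (2.99)(8.314)(620) ln(94.5/30.3) = 15412 × 1.137 = 17531 J.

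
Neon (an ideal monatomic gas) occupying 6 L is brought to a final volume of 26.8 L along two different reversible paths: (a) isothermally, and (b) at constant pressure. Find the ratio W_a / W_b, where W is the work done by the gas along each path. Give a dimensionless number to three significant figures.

W_a / W_b ≈ 0.432

Path (a) isothermal: W = P₁V₁ ln(V₂/V₁) → W_a/(P₁V₁) = 1.497.
Path (b) isobaric: W = P₁(V₂ − V₁) → W_b/(P₁V₁) = 3.467.
W_a / W_b = 1.497 / 3.467 = 0.4317.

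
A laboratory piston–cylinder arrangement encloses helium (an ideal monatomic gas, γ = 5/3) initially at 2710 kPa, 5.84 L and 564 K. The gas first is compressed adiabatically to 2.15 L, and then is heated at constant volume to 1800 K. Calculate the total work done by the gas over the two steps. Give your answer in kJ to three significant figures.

Step 1 (adiabatic): W = (P₁V₁ − P₂V₂)/(γ−1) = (15826 − 30810)/0.667 = -22476 J.
Step 2 (isochoric): W = 0 (constant volume).
W_total = -22476 + 0 = -22476 J.

W_total ≈ -22.5 kJ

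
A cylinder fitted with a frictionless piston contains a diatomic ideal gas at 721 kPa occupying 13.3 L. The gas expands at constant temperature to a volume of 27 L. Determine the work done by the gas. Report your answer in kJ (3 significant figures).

Isothermal: W = nRT ln(V₂/V₁) = P₁V₁ ln(V₂/V₁).
P₁V₁ = (721 kPa)(13.3 L) = 9589 J.
W = 9589 × ln(27/13.3) = 9589 × 0.7081
W_by_gas = 6790 J.

W ≈ 6.79 kJ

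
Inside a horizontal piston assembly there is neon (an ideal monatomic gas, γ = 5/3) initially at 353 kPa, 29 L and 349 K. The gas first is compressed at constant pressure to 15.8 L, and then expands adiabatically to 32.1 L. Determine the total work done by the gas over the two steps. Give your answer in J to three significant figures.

W_total ≈ -1510 J

Step 1 (isobaric): W = PΔV = (353 kPa)(15.8 − 29 L) = -4660 J.
After step 1: P = 353 kPa, V = 15.8 L, T = 190.1 K.
Step 2 (adiabatic): W = (P₁V₁ − P₂V₂)/(γ−1) = (5577 − 3477)/0.667 = 3151 J.
W_total = -4660 + 3151 = -1509 J.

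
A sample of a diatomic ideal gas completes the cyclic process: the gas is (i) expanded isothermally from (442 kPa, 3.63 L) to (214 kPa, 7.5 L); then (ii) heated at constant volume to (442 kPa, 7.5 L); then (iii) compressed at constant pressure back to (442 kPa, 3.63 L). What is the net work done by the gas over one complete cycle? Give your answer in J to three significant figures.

Leg (i): W = PᵢVᵢ ln(V_f/Vᵢ) = (1604) ln(7.5/3.63) = 1164 J.
Leg (ii): W = 0.
Leg (iii): W = PΔV = (442)(3.63 − 7.5) = -1711 J.
W_net = 1164 − 1711 = -546.2 J.

W_net ≈ -546 J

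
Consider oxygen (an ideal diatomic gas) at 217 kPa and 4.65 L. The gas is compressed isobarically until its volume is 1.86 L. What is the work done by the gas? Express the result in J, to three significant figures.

Isobaric: W = P ΔV.
W = (217 kPa)(1.86 − 4.65 L) = (217)(-2.79) = -605.4 J.

W ≈ -605 J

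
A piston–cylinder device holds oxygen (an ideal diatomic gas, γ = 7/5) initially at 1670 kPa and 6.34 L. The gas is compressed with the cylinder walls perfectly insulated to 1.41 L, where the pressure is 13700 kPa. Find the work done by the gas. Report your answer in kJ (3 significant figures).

Adiabatic: W = (P₁V₁ − P₂V₂)/(γ − 1) with γ = 7/5.
P₁V₁ = 10588 J, P₂V₂ = 19317 J.
W = (10588 − 19317) / 0.4 = -21823 J.

W ≈ -21.8 kJ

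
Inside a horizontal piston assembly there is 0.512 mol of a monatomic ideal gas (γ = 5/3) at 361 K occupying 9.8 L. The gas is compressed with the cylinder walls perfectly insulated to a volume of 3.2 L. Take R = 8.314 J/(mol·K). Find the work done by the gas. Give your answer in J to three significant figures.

W ≈ -2560 J

Adiabatic: TV^(γ−1) = const with γ = 5/3.
T₂ = T₁ (V₁/V₂)^(γ−1) = 361 × (9.8/3.2)^0.667 = 361 × 2.109 = 761.3 K.
W_by = nCᵥ(T₁ − T₂) = (0.512)(12.47)(361 − 761.3) = -2556 J.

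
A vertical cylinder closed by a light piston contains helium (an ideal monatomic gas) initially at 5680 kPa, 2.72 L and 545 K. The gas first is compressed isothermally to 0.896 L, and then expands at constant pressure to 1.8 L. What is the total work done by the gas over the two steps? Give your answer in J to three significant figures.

Step 1 (isothermal): W = P₁V₁ ln(V₂/V₁) = (15450) ln(0.896/2.72) = -17156 J.
After step 1: P = 17243 kPa, V = 0.896 L, T = 545 K.
Step 2 (isobaric): W = PΔV = (17243 kPa)(1.8 − 0.896 L) = 15588 J.
W_total = -17156 + 15588 = -1568 J.

W_total ≈ -1570 J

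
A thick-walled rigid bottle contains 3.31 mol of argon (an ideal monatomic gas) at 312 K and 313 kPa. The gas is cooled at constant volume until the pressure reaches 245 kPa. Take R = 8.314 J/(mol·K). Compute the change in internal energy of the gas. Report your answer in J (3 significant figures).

ΔU ≈ -2800 J

Constant volume ⇒ W = 0, so Q = ΔU = nCᵥΔT with Cᵥ = 3R/2 = 12.47 J/(mol·K).
At constant V, T₂/T₁ = P₂/P₁ ⇒ ΔT = T₁(P₂/P₁ − 1) = 312·(245/313 − 1) = -67.78 K.
ΔU = (3.31)(12.47)(-67.78) = -2798 J.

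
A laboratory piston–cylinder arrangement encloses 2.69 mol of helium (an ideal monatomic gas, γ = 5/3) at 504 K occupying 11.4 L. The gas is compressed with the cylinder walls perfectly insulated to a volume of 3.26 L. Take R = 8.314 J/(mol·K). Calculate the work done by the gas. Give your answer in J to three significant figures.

Adiabatic: TV^(γ−1) = const with γ = 5/3.
T₂ = T₁ (V₁/V₂)^(γ−1) = 504 × (11.4/3.26)^0.667 = 504 × 2.304 = 1161 K.
W_by = nCᵥ(T₁ − T₂) = (2.69)(12.47)(504 − 1161) = -22045 J.

W ≈ -22000 J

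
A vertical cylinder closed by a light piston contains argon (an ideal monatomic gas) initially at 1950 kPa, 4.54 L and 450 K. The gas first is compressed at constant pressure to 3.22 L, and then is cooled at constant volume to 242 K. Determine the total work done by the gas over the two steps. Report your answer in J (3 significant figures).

Step 1 (isobaric): W = PΔV = (1950 kPa)(3.22 − 4.54 L) = -2574 J.
Step 2 (isochoric): W = 0 (constant volume).
W_total = -2574 + 0 = -2574 J.

W_total ≈ -2570 J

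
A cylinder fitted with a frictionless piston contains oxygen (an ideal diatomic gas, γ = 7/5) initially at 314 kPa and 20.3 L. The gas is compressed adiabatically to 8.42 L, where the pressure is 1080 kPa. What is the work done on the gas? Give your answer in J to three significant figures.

W ≈ 6800 J

Adiabatic: W = (P₁V₁ − P₂V₂)/(γ − 1) with γ = 7/5.
P₁V₁ = 6374 J, P₂V₂ = 9094 J.
W = (6374 − 9094) / 0.4 = -6799 J.
Work on gas = −W_by = 6799 J.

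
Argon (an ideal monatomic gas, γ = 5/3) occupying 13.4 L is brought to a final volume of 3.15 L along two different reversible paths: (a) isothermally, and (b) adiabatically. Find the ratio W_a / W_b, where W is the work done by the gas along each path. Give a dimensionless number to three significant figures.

W_a / W_b ≈ 0.594

Path (a) isothermal: W = P₁V₁ ln(V₂/V₁) → W_a/(P₁V₁) = -1.448.
Path (b) adiabatic: W = P₁V₁(1 − (V₁/V₂)^(γ−1))/(γ−1) → W_b/(P₁V₁) = -2.438.
W_a / W_b = -1.448 / -2.438 = 0.5938.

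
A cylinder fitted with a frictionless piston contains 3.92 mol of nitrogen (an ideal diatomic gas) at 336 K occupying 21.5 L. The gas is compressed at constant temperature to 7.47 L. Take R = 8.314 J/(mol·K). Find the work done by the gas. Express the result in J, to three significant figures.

Isothermal: W = nRT ln(V₂/V₁).
W = (3.92)(8.314)(336) × ln(7.47/21.5)
  = 10951 × -1.057
W_by_gas = -11576 J.

W ≈ -11600 J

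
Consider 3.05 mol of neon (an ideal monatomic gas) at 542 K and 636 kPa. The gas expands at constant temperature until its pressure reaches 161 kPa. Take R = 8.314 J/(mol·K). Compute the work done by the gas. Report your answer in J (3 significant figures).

W ≈ 18900 J

Isothermal process: W = nRT ln(V₂/V₁) = nRT ln(P₁/P₂).
W = (3.05)(8.314)(542) × ln(636/161)
  = 13744 × ln(3.95) = 13744 × 1.374
W_by_gas = 18881 J.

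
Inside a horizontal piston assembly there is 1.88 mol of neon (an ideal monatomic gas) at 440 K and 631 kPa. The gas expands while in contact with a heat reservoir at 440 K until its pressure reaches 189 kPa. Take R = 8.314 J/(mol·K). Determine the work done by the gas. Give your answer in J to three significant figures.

Isothermal process: W = nRT ln(V₂/V₁) = nRT ln(P₁/P₂).
W = (1.88)(8.314)(440) × ln(631/189)
  = 6877 × ln(3.339) = 6877 × 1.206
W_by_gas = 8291 J.

W ≈ 8290 J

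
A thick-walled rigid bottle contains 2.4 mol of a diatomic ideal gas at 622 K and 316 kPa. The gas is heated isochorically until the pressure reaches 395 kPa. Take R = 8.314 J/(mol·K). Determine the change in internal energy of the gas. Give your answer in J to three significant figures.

Constant volume ⇒ W = 0, so Q = ΔU = nCᵥΔT with Cᵥ = 5R/2 = 20.79 J/(mol·K).
At constant V, T₂/T₁ = P₂/P₁ ⇒ ΔT = T₁(P₂/P₁ − 1) = 622·(395/316 − 1) = 155.5 K.
ΔU = (2.4)(20.79)(155.5) = 7757 J.

ΔU ≈ 7760 J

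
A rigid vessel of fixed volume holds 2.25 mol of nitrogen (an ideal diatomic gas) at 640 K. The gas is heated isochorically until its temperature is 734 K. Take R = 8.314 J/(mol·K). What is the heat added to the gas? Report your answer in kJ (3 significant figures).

Constant volume ⇒ W = 0, so Q = ΔU = nCᵥΔT with Cᵥ = 5R/2 = 20.79 J/(mol·K).
ΔU = (2.25)(20.79)(734 − 640) = 4396 J.

Q ≈ 4.40 kJ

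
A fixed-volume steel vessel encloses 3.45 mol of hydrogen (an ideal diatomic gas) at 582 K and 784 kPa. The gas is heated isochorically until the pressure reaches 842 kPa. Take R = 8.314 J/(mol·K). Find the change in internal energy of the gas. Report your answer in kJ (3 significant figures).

ΔU ≈ 3.09 kJ

Constant volume ⇒ W = 0, so Q = ΔU = nCᵥΔT with Cᵥ = 5R/2 = 20.79 J/(mol·K).
At constant V, T₂/T₁ = P₂/P₁ ⇒ ΔT = T₁(P₂/P₁ − 1) = 582·(842/784 − 1) = 43.06 K.
ΔU = (3.45)(20.79)(43.06) = 3087 J.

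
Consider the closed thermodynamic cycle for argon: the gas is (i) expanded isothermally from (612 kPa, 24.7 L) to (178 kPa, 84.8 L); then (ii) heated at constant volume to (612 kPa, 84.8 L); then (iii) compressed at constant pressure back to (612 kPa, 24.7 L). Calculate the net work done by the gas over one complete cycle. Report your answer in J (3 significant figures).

Leg (i): W = PᵢVᵢ ln(V_f/Vᵢ) = (15116) ln(84.8/24.7) = 18646 J.
Leg (ii): W = 0.
Leg (iii): W = PΔV = (612)(24.7 − 84.8) = -36781 J.
W_net = 18646 − 36781 = -18135 J.

W_net ≈ -18100 J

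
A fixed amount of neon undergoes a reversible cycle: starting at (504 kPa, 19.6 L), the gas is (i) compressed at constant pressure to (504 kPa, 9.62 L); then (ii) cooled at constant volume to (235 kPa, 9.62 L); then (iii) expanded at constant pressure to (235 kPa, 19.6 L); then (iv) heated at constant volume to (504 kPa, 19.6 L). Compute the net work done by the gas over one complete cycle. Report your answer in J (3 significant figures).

Constant-volume legs do no work.
W(i) = (504)(9.62 − 19.6) = -5030 J; W(iii) = (235)(19.6 − 9.62) = 2345 J.
W_net = -5030 + 2345 = -2685 J (the counter-clockwise enclosed area).

W_net ≈ -2680 J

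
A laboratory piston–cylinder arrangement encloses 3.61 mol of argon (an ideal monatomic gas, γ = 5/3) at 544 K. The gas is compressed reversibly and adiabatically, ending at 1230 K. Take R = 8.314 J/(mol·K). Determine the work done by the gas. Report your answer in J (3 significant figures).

W ≈ -30900 J

Adiabatic ⇒ Q = 0, so W_by = −ΔU = nCᵥ(T₁ − T₂).
Cᵥ = 3R/2 = 12.47 J/(mol·K).
W = (3.61)(12.47)(544 − 1230) = -30884 J.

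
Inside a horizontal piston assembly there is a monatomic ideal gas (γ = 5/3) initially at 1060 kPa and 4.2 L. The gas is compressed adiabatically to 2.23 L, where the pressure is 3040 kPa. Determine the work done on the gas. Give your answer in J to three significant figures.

Adiabatic: W = (P₁V₁ − P₂V₂)/(γ − 1) with γ = 5/3.
P₁V₁ = 4452 J, P₂V₂ = 6779 J.
W = (4452 − 6779) / 0.6667 = -3491 J.
Work on gas = −W_by = 3491 J.

W ≈ 3490 J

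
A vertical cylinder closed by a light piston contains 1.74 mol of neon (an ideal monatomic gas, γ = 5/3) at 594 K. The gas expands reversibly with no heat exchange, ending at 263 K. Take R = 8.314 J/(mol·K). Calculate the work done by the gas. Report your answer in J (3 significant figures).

Adiabatic ⇒ Q = 0, so W_by = −ΔU = nCᵥ(T₁ − T₂).
Cᵥ = 3R/2 = 12.47 J/(mol·K).
W = (1.74)(12.47)(594 − 263) = 7183 J.

W ≈ 7180 J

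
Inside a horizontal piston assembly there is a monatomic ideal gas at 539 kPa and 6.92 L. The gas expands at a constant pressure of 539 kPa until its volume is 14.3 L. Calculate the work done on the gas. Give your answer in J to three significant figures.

Isobaric: W = P ΔV.
W = (539 kPa)(14.3 − 6.92 L) = (539)(7.38) = 3978 J.
Work on gas = −W_by = -3978 J.

W ≈ -3980 J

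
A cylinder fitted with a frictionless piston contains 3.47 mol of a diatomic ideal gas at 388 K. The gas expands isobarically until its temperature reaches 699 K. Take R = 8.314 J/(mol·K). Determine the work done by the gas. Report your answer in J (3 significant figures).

W ≈ 8970 J

Isobaric: W = P ΔV = nR ΔT.
W = (3.47)(8.314)(699 − 388) = 8972 J.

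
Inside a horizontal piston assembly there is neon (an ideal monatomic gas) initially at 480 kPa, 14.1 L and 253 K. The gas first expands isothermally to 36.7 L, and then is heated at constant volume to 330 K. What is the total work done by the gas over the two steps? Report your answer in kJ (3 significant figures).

Step 1 (isothermal): W = P₁V₁ ln(V₂/V₁) = (6768) ln(36.7/14.1) = 6474 J.
Step 2 (isochoric): W = 0 (constant volume).
W_total = 6474 + 0 = 6474 J.

W_total ≈ 6.47 kJ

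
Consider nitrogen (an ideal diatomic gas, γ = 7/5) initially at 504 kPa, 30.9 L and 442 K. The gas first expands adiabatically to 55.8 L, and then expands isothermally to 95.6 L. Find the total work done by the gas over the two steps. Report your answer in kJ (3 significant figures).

Step 1 (adiabatic): W = (P₁V₁ − P₂V₂)/(γ−1) = (15574 − 12295)/0.4 = 8197 J.
After step 1: P = 220.3 kPa, V = 55.8 L, T = 348.9 K.
Step 2 (isothermal): W = P₁V₁ ln(V₂/V₁) = (12295) ln(95.6/55.8) = 6619 J.
W_total = 8197 + 6619 = 14817 J.

W_total ≈ 14.8 kJ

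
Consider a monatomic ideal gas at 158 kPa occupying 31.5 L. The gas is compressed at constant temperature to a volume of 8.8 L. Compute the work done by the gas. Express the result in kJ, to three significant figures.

W ≈ -6.35 kJ

Isothermal: W = nRT ln(V₂/V₁) = P₁V₁ ln(V₂/V₁).
P₁V₁ = (158 kPa)(31.5 L) = 4977 J.
W = 4977 × ln(8.8/31.5) = 4977 × -1.275
W_by_gas = -6347 J.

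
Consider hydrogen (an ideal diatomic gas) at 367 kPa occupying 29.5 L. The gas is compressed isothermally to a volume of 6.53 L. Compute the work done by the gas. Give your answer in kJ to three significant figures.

Isothermal: W = nRT ln(V₂/V₁) = P₁V₁ ln(V₂/V₁).
P₁V₁ = (367 kPa)(29.5 L) = 10826 J.
W = 10826 × ln(6.53/29.5) = 10826 × -1.508
W_by_gas = -16326 J.

W ≈ -16.3 kJ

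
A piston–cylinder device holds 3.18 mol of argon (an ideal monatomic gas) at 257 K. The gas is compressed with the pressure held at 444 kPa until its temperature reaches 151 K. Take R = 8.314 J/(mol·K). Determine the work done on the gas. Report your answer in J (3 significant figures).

Isobaric: W = P ΔV = nR ΔT.
W = (3.18)(8.314)(151 − 257) = -2802 J.
Work on gas = −W_by = 2802 J.

W ≈ 2800 J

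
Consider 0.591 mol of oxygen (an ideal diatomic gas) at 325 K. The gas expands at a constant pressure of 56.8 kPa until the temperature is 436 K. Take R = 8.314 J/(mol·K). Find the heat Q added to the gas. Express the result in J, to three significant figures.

Isobaric: W = nRΔT = (0.591)(8.314)(111) = 545.4 J.
ΔU = nCᵥΔT with Cᵥ = 5R/2: ΔU = (0.591)(20.79)(111) = 1364 J.
Q = ΔU + W = 1364 + 545.4 = 1909 J.

Q ≈ 1910 J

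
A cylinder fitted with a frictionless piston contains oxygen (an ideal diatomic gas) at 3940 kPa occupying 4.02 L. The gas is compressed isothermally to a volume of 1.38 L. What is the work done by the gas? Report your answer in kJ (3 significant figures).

Isothermal: W = nRT ln(V₂/V₁) = P₁V₁ ln(V₂/V₁).
P₁V₁ = (3940 kPa)(4.02 L) = 15839 J.
W = 15839 × ln(1.38/4.02) = 15839 × -1.069
W_by_gas = -16935 J.

W ≈ -16.9 kJ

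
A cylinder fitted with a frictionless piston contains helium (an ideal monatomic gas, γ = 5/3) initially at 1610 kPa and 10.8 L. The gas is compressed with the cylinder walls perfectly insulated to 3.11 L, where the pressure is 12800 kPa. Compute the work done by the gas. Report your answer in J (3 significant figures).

W ≈ -33600 J

Adiabatic: W = (P₁V₁ − P₂V₂)/(γ − 1) with γ = 5/3.
P₁V₁ = 17388 J, P₂V₂ = 39808 J.
W = (17388 − 39808) / 0.6667 = -33630 J.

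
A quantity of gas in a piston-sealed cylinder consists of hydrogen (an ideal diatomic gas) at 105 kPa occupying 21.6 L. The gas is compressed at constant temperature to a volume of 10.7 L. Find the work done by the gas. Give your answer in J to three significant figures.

W ≈ -1590 J

Isothermal: W = nRT ln(V₂/V₁) = P₁V₁ ln(V₂/V₁).
P₁V₁ = (105 kPa)(21.6 L) = 2268 J.
W = 2268 × ln(10.7/21.6) = 2268 × -0.7024
W_by_gas = -1593 J.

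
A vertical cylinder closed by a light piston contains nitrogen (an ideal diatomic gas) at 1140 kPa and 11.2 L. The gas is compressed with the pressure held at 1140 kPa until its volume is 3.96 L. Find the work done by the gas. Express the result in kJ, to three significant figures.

Isobaric: W = P ΔV.
W = (1140 kPa)(3.96 − 11.2 L) = (1140)(-7.24) = -8254 J.

W ≈ -8.25 kJ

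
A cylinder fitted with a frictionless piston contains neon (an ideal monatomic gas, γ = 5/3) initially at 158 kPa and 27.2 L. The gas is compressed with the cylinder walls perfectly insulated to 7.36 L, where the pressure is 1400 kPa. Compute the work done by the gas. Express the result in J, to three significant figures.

Adiabatic: W = (P₁V₁ − P₂V₂)/(γ − 1) with γ = 5/3.
P₁V₁ = 4298 J, P₂V₂ = 10304 J.
W = (4298 − 10304) / 0.6667 = -9010 J.

W ≈ -9010 J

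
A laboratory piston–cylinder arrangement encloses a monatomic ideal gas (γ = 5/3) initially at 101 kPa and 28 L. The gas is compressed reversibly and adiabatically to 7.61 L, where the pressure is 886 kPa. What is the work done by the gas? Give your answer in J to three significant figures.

W ≈ -5870 J

Adiabatic: W = (P₁V₁ − P₂V₂)/(γ − 1) with γ = 5/3.
P₁V₁ = 2828 J, P₂V₂ = 6742 J.
W = (2828 − 6742) / 0.6667 = -5872 J.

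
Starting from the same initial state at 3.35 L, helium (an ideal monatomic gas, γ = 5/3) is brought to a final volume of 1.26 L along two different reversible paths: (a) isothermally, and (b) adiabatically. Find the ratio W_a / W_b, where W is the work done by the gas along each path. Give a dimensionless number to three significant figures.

W_a / W_b ≈ 0.709

Path (a) isothermal: W = P₁V₁ ln(V₂/V₁) → W_a/(P₁V₁) = -0.9778.
Path (b) adiabatic: W = P₁V₁(1 − (V₁/V₂)^(γ−1))/(γ−1) → W_b/(P₁V₁) = -1.379.
W_a / W_b = -0.9778 / -1.379 = 0.7092.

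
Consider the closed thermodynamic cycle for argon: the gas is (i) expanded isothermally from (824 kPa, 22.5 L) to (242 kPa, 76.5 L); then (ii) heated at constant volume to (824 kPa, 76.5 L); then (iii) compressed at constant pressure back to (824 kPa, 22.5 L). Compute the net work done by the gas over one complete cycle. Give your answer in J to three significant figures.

Leg (i): W = PᵢVᵢ ln(V_f/Vᵢ) = (18540) ln(76.5/22.5) = 22689 J.
Leg (ii): W = 0.
Leg (iii): W = PΔV = (824)(22.5 − 76.5) = -44496 J.
W_net = 22689 − 44496 = -21807 J.

W_net ≈ -21800 J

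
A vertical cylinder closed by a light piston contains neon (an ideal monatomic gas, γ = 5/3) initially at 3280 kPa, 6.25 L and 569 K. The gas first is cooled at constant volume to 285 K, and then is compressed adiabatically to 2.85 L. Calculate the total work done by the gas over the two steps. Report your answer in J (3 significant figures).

W_total ≈ -10600 J

Step 1 (isochoric): W = 0 (constant volume).
After step 1: P = 1643 kPa (V unchanged).
Step 2 (adiabatic): W = (P₁V₁ − P₂V₂)/(γ−1) = (10268 − 17332)/0.667 = -10596 J.
W_total = 0 − 10596 = -10596 J.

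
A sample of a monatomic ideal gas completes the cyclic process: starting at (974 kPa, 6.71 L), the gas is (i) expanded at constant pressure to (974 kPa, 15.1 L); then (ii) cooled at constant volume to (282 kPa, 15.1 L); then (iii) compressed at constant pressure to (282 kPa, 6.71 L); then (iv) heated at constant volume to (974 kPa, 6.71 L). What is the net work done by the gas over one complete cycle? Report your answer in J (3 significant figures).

Constant-volume legs do no work.
W(i) = (974)(15.1 − 6.71) = 8172 J; W(iii) = (282)(6.71 − 15.1) = -2366 J.
W_net = 8172 − 2366 = 5806 J (the clockwise enclosed area).

W_net ≈ 5810 J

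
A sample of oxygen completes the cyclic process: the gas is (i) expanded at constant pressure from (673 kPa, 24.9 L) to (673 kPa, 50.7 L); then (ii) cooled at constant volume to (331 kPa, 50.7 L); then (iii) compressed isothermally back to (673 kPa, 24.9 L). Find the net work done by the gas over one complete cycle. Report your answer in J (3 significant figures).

Leg (i): W = PΔV = (673)(50.7 − 24.9) = 17363 J.
Leg (ii): W = 0.
Leg (iii): W = PᵢVᵢ ln(V_f/Vᵢ) = (16782) ln(24.9/50.7) = -11933 J.
W_net = 17363 − 11933 = 5431 J.

W_net ≈ 5430 J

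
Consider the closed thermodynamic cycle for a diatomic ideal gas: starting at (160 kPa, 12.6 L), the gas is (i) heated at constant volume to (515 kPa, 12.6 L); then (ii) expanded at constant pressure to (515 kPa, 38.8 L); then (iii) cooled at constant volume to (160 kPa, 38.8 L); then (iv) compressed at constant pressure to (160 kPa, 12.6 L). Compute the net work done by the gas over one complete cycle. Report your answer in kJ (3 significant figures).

Constant-volume legs do no work.
W(ii) = (515)(38.8 − 12.6) = 13493 J; W(iv) = (160)(12.6 − 38.8) = -4192 J.
W_net = 13493 − 4192 = 9301 J (the clockwise enclosed area).

W_net ≈ 9.30 kJ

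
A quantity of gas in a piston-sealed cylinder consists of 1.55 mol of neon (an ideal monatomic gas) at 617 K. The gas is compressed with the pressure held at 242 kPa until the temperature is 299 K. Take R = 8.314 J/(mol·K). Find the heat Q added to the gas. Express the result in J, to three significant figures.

Isobaric: W = nRΔT = (1.55)(8.314)(-318) = -4098 J.
ΔU = nCᵥΔT with Cᵥ = 3R/2: ΔU = (1.55)(12.47)(-318) = -6147 J.
Q = ΔU + W = -6147 − 4098 = -10245 J.

Q ≈ -10200 J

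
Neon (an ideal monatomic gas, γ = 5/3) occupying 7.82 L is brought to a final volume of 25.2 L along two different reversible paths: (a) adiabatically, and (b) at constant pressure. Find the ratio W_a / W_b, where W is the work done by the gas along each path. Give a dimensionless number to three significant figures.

Path (a) adiabatic: W = P₁V₁(1 − (V₁/V₂)^(γ−1))/(γ−1) → W_a/(P₁V₁) = 0.8125.
Path (b) isobaric: W = P₁(V₂ − V₁) → W_b/(P₁V₁) = 2.223.
W_a / W_b = 0.8125 / 2.223 = 0.3656.

W_a / W_b ≈ 0.366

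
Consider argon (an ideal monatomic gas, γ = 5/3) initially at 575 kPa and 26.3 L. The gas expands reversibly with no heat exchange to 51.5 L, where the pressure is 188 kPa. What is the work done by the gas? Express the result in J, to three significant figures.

Adiabatic: W = (P₁V₁ − P₂V₂)/(γ − 1) with γ = 5/3.
P₁V₁ = 15122 J, P₂V₂ = 9682 J.
W = (15122 − 9682) / 0.6667 = 8161 J.

W ≈ 8160 J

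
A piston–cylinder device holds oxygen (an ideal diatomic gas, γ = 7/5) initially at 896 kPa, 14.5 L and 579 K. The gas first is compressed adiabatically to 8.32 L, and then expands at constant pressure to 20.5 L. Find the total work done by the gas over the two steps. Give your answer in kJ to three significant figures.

Step 1 (adiabatic): W = (P₁V₁ − P₂V₂)/(γ−1) = (12992 − 16225)/0.4 = -8081 J.
After step 1: P = 1950 kPa, V = 8.32 L, T = 723.1 K.
Step 2 (isobaric): W = PΔV = (1950 kPa)(20.5 − 8.32 L) = 23752 J.
W_total = -8081 + 23752 = 15670 J.

W_total ≈ 15.7 kJ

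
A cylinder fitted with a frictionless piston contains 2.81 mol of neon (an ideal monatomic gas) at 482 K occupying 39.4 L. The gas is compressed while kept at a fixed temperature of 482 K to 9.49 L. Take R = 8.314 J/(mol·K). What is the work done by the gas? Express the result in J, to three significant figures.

Isothermal: W = nRT ln(V₂/V₁).
W = (2.81)(8.314)(482) × ln(9.49/39.4)
  = 11261 × -1.424
W_by_gas = -16030 J.

W ≈ -16000 J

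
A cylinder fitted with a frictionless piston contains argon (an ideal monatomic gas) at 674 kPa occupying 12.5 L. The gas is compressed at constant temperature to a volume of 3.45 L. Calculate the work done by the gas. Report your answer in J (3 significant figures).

Isothermal: W = nRT ln(V₂/V₁) = P₁V₁ ln(V₂/V₁).
P₁V₁ = (674 kPa)(12.5 L) = 8425 J.
W = 8425 × ln(3.45/12.5) = 8425 × -1.287
W_by_gas = -10846 J.

W ≈ -10800 J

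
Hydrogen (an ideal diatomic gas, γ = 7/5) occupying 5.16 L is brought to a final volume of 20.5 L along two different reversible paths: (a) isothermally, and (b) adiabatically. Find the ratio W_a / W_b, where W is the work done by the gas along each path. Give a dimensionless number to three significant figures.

W_a / W_b ≈ 1.30

Path (a) isothermal: W = P₁V₁ ln(V₂/V₁) → W_a/(P₁V₁) = 1.379.
Path (b) adiabatic: W = P₁V₁(1 − (V₁/V₂)^(γ−1))/(γ−1) → W_b/(P₁V₁) = 1.06.
W_a / W_b = 1.379 / 1.06 = 1.301.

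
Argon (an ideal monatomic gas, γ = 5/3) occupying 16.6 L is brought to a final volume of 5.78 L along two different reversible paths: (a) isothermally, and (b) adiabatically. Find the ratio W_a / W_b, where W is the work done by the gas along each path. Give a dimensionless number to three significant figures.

Path (a) isothermal: W = P₁V₁ ln(V₂/V₁) → W_a/(P₁V₁) = -1.055.
Path (b) adiabatic: W = P₁V₁(1 − (V₁/V₂)^(γ−1))/(γ−1) → W_b/(P₁V₁) = -1.531.
W_a / W_b = -1.055 / -1.531 = 0.6892.

W_a / W_b ≈ 0.689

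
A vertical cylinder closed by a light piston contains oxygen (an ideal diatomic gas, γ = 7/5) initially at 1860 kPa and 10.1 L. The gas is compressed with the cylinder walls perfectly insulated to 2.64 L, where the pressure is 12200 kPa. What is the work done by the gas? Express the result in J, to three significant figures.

Adiabatic: W = (P₁V₁ − P₂V₂)/(γ − 1) with γ = 7/5.
P₁V₁ = 18786 J, P₂V₂ = 32208 J.
W = (18786 − 32208) / 0.4 = -33555 J.

W ≈ -33600 J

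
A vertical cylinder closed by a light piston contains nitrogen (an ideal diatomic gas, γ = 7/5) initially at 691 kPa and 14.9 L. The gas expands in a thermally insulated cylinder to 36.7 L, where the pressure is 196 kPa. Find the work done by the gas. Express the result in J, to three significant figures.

W ≈ 7760 J

Adiabatic: W = (P₁V₁ − P₂V₂)/(γ − 1) with γ = 7/5.
P₁V₁ = 10296 J, P₂V₂ = 7193 J.
W = (10296 − 7193) / 0.4 = 7757 J.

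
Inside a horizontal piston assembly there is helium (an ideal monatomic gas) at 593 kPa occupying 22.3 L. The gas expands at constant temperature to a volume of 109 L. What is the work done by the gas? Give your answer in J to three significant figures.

W ≈ 21000 J

Isothermal: W = nRT ln(V₂/V₁) = P₁V₁ ln(V₂/V₁).
P₁V₁ = (593 kPa)(22.3 L) = 13224 J.
W = 13224 × ln(109/22.3) = 13224 × 1.587
W_by_gas = 20983 J.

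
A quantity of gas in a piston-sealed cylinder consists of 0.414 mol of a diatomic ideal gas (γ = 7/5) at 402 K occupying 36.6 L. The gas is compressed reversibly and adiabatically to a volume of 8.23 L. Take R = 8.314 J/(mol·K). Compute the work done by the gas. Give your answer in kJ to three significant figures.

W ≈ -2.82 kJ

Adiabatic: TV^(γ−1) = const with γ = 7/5.
T₂ = T₁ (V₁/V₂)^(γ−1) = 402 × (36.6/8.23)^0.4 = 402 × 1.816 = 730.2 K.
W_by = nCᵥ(T₁ − T₂) = (0.414)(20.79)(402 − 730.2) = -2824 J.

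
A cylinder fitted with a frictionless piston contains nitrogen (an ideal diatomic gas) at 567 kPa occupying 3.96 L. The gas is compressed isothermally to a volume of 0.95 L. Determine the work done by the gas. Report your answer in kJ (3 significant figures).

W ≈ -3.21 kJ

Isothermal: W = nRT ln(V₂/V₁) = P₁V₁ ln(V₂/V₁).
P₁V₁ = (567 kPa)(3.96 L) = 2245 J.
W = 2245 × ln(0.95/3.96) = 2245 × -1.428
W_by_gas = -3205 J.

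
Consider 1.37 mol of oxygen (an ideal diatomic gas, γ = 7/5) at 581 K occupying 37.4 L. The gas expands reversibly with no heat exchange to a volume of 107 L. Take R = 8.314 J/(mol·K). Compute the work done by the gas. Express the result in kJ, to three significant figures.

W ≈ 5.68 kJ

Adiabatic: TV^(γ−1) = const with γ = 7/5.
T₂ = T₁ (V₁/V₂)^(γ−1) = 581 × (37.4/107)^0.4 = 581 × 0.6567 = 381.6 K.
W_by = nCᵥ(T₁ − T₂) = (1.37)(20.79)(581 − 381.6) = 5679 J.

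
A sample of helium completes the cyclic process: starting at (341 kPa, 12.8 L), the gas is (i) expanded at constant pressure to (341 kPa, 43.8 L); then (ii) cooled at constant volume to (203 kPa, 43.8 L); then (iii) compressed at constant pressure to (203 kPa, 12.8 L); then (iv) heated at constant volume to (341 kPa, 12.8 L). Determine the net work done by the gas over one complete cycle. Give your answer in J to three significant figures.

W_net ≈ 4280 J

Constant-volume legs do no work.
W(i) = (341)(43.8 − 12.8) = 10571 J; W(iii) = (203)(12.8 − 43.8) = -6293 J.
W_net = 10571 − 6293 = 4278 J (the clockwise enclosed area).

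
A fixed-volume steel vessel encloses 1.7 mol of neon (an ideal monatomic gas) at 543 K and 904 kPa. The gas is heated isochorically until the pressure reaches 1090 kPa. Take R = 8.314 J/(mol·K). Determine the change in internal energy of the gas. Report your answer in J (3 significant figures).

ΔU ≈ 2370 J

Constant volume ⇒ W = 0, so Q = ΔU = nCᵥΔT with Cᵥ = 3R/2 = 12.47 J/(mol·K).
At constant V, T₂/T₁ = P₂/P₁ ⇒ ΔT = T₁(P₂/P₁ − 1) = 543·(1090/904 − 1) = 111.7 K.
ΔU = (1.7)(12.47)(111.7) = 2369 J.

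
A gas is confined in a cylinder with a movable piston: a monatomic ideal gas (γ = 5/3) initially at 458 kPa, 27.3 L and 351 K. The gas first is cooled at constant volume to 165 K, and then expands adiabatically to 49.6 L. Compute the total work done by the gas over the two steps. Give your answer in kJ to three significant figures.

W_total ≈ 2.90 kJ

Step 1 (isochoric): W = 0 (constant volume).
After step 1: P = 215.3 kPa (V unchanged).
Step 2 (adiabatic): W = (P₁V₁ − P₂V₂)/(γ−1) = (5878 − 3948)/0.667 = 2895 J.
W_total = 0 + 2895 = 2895 J.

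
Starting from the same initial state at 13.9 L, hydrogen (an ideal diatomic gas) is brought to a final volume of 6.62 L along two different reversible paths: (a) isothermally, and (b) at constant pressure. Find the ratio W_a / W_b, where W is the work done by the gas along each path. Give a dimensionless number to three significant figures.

W_a / W_b ≈ 1.42

Path (a) isothermal: W = P₁V₁ ln(V₂/V₁) → W_a/(P₁V₁) = -0.7418.
Path (b) isobaric: W = P₁(V₂ − V₁) → W_b/(P₁V₁) = -0.5237.
W_a / W_b = -0.7418 / -0.5237 = 1.416.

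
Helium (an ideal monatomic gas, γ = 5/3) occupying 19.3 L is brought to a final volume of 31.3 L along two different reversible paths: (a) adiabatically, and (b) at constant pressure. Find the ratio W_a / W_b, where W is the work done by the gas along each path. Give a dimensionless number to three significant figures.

W_a / W_b ≈ 0.665

Path (a) adiabatic: W = P₁V₁(1 − (V₁/V₂)^(γ−1))/(γ−1) → W_a/(P₁V₁) = 0.4133.
Path (b) isobaric: W = P₁(V₂ − V₁) → W_b/(P₁V₁) = 0.6218.
W_a / W_b = 0.4133 / 0.6218 = 0.6648.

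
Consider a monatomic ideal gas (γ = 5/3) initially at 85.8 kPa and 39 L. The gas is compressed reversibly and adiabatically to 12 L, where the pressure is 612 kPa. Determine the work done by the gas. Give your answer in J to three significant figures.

W ≈ -6000 J

Adiabatic: W = (P₁V₁ − P₂V₂)/(γ − 1) with γ = 5/3.
P₁V₁ = 3346 J, P₂V₂ = 7344 J.
W = (3346 − 7344) / 0.6667 = -5997 J.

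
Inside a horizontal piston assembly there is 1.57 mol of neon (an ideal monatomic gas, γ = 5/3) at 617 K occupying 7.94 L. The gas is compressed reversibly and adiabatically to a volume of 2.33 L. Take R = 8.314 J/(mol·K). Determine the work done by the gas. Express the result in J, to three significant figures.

W ≈ -15300 J

Adiabatic: TV^(γ−1) = const with γ = 5/3.
T₂ = T₁ (V₁/V₂)^(γ−1) = 617 × (7.94/2.33)^0.667 = 617 × 2.265 = 1397 K.
W_by = nCᵥ(T₁ − T₂) = (1.57)(12.47)(617 − 1397) = -15276 J.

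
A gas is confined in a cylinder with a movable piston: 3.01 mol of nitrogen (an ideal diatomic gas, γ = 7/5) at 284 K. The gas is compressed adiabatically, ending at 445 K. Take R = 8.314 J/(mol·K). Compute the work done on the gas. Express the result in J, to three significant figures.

Adiabatic ⇒ Q = 0, so W_by = −ΔU = nCᵥ(T₁ − T₂).
Cᵥ = 5R/2 = 20.79 J/(mol·K).
W = (3.01)(20.79)(284 − 445) = -10073 J.
Work on gas = −W_by = 10073 J.

W ≈ 10100 J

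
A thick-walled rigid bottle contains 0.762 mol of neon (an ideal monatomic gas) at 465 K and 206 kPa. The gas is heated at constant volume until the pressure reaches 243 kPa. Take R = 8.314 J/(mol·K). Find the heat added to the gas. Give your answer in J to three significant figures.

Constant volume ⇒ W = 0, so Q = ΔU = nCᵥΔT with Cᵥ = 3R/2 = 12.47 J/(mol·K).
At constant V, T₂/T₁ = P₂/P₁ ⇒ ΔT = T₁(P₂/P₁ − 1) = 465·(243/206 − 1) = 83.52 K.
ΔU = (0.762)(12.47)(83.52) = 793.7 J.

Q ≈ 794 J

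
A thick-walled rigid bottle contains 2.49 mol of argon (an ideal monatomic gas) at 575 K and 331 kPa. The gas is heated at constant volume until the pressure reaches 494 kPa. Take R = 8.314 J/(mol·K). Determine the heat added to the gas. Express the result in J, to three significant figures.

Constant volume ⇒ W = 0, so Q = ΔU = nCᵥΔT with Cᵥ = 3R/2 = 12.47 J/(mol·K).
At constant V, T₂/T₁ = P₂/P₁ ⇒ ΔT = T₁(P₂/P₁ − 1) = 575·(494/331 − 1) = 283.2 K.
ΔU = (2.49)(12.47)(283.2) = 8793 J.

Q ≈ 8790 J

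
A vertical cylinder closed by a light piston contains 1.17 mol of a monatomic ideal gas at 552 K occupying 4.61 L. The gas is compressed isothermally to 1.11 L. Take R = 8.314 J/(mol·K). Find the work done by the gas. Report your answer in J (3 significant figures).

Isothermal: W = nRT ln(V₂/V₁).
W = (1.17)(8.314)(552) × ln(1.11/4.61)
  = 5370 × -1.424
W_by_gas = -7645 J.

W ≈ -7650 J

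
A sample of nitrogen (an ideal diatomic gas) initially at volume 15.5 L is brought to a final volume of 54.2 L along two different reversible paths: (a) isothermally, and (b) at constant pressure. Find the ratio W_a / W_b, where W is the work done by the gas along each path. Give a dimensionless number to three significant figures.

W_a / W_b ≈ 0.501

Path (a) isothermal: W = P₁V₁ ln(V₂/V₁) → W_a/(P₁V₁) = 1.252.
Path (b) isobaric: W = P₁(V₂ − V₁) → W_b/(P₁V₁) = 2.497.
W_a / W_b = 1.252 / 2.497 = 0.5014.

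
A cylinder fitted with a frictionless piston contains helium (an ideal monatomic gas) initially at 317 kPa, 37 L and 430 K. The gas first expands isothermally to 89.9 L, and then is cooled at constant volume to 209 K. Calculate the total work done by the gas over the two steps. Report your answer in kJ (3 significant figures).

W_total ≈ 10.4 kJ

Step 1 (isothermal): W = P₁V₁ ln(V₂/V₁) = (11729) ln(89.9/37) = 10413 J.
Step 2 (isochoric): W = 0 (constant volume).
W_total = 10413 + 0 = 10413 J.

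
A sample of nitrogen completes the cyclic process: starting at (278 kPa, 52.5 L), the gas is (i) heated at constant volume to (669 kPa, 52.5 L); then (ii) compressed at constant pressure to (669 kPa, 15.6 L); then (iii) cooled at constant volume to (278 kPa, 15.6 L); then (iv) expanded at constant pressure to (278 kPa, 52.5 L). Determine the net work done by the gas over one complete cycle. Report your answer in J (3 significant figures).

W_net ≈ -14400 J

Constant-volume legs do no work.
W(ii) = (669)(15.6 − 52.5) = -24686 J; W(iv) = (278)(52.5 − 15.6) = 10258 J.
W_net = -24686 + 10258 = -14428 J (the counter-clockwise enclosed area).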